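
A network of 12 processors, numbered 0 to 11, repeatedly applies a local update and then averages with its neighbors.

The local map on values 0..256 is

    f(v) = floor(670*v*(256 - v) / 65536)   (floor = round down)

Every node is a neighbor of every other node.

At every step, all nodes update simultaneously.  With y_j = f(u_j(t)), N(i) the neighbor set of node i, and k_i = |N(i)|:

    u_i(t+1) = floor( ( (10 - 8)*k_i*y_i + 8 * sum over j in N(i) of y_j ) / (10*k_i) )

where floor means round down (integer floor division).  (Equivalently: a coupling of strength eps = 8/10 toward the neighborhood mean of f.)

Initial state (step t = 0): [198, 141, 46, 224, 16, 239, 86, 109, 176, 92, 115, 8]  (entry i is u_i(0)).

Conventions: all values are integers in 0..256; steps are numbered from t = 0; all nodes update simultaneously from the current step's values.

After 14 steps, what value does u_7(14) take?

Simulating step by step:
t=0: [198, 141, 46, 224, 16, 239, 86, 109, 176, 92, 115, 8]
t=1: [111, 117, 108, 105, 101, 101, 115, 117, 114, 116, 117, 99]
t=2: [163, 163, 163, 163, 162, 162, 163, 163, 163, 163, 163, 162]
t=3: [154, 154, 154, 154, 154, 154, 154, 154, 154, 154, 154, 154]
t=4: [160, 160, 160, 160, 160, 160, 160, 160, 160, 160, 160, 160]
t=5: [157, 157, 157, 157, 157, 157, 157, 157, 157, 157, 157, 157]
t=6: [158, 158, 158, 158, 158, 158, 158, 158, 158, 158, 158, 158]
t=7: [158, 158, 158, 158, 158, 158, 158, 158, 158, 158, 158, 158]
t=8: [158, 158, 158, 158, 158, 158, 158, 158, 158, 158, 158, 158]
t=9: [158, 158, 158, 158, 158, 158, 158, 158, 158, 158, 158, 158]
t=10: [158, 158, 158, 158, 158, 158, 158, 158, 158, 158, 158, 158]
t=11: [158, 158, 158, 158, 158, 158, 158, 158, 158, 158, 158, 158]
t=12: [158, 158, 158, 158, 158, 158, 158, 158, 158, 158, 158, 158]
t=13: [158, 158, 158, 158, 158, 158, 158, 158, 158, 158, 158, 158]
t=14: [158, 158, 158, 158, 158, 158, 158, 158, 158, 158, 158, 158]

Answer: u_7(14) = 158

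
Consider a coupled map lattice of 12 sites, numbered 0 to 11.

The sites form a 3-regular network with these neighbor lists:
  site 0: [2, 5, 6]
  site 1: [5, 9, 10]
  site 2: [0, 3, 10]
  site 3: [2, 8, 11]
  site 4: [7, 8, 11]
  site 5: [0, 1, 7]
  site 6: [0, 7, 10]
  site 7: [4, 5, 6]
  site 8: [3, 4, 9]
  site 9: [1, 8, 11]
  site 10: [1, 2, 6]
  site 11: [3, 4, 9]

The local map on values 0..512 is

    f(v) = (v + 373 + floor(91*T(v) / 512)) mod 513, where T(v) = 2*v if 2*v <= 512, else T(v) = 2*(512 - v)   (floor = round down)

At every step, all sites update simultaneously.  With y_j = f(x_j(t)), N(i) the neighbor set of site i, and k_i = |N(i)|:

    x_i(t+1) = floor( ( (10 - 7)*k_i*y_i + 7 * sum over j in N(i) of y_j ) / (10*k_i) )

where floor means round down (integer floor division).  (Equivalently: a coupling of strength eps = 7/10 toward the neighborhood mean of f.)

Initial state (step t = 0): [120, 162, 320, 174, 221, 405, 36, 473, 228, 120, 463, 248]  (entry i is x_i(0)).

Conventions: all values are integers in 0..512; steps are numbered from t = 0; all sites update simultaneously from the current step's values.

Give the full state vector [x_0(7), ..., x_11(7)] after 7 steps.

Simulating step by step:
t=0: [120, 162, 320, 174, 221, 405, 36, 473, 228, 120, 463, 248]
t=1: [233, 178, 181, 171, 213, 195, 291, 309, 115, 110, 276, 123]
t=2: [159, 112, 144, 61, 110, 157, 216, 189, 62, 35, 167, 65]
t=3: [87, 138, 160, 363, 243, 68, 110, 89, 343, 342, 76, 344]
t=4: [275, 294, 312, 222, 294, 379, 343, 302, 248, 212, 173, 248]
t=5: [250, 192, 183, 196, 215, 245, 207, 252, 184, 189, 200, 184]
t=6: [162, 138, 138, 113, 143, 178, 165, 173, 124, 113, 125, 124]
t=7: [77, 47, 42, 27, 50, 81, 72, 83, 26, 27, 50, 26]

Answer: [77, 47, 42, 27, 50, 81, 72, 83, 26, 27, 50, 26]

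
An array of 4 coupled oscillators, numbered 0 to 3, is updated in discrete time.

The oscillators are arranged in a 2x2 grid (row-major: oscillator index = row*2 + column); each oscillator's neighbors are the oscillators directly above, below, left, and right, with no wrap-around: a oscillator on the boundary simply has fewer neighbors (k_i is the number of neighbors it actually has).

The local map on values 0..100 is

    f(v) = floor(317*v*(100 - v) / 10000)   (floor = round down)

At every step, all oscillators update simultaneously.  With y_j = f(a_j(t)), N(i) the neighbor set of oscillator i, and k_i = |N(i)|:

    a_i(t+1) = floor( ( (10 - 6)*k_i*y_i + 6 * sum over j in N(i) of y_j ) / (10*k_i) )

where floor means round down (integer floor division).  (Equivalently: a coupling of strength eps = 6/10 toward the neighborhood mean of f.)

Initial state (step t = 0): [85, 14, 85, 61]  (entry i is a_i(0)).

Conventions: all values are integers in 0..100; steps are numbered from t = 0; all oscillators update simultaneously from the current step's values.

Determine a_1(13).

Simulating step by step:
t=0: [85, 14, 85, 61]
t=1: [39, 49, 50, 53]
t=2: [77, 77, 77, 78]
t=3: [56, 55, 55, 55]
t=4: [78, 78, 78, 78]
t=5: [54, 54, 54, 54]
t=6: [78, 78, 78, 78]
t=7: [54, 54, 54, 54]
t=8: [78, 78, 78, 78]
t=9: [54, 54, 54, 54]
t=10: [78, 78, 78, 78]
t=11: [54, 54, 54, 54]
t=12: [78, 78, 78, 78]
t=13: [54, 54, 54, 54]

Answer: a_1(13) = 54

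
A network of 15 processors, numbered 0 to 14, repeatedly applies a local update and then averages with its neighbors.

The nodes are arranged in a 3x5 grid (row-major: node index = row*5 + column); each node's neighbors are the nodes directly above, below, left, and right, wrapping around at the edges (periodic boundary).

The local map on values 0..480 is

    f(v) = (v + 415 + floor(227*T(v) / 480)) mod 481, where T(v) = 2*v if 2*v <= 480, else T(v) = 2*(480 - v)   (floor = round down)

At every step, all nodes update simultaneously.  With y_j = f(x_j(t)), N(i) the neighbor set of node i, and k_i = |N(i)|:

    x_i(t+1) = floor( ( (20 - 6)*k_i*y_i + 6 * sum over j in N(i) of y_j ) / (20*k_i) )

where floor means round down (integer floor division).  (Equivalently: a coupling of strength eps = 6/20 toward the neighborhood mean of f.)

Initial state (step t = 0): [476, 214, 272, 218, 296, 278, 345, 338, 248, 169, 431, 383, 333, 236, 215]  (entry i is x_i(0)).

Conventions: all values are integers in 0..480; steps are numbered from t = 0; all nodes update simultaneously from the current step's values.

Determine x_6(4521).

Simulating step by step:
t=0: [476, 214, 272, 218, 296, 278, 345, 338, 248, 169, 431, 383, 333, 236, 215]
t=1: [406, 367, 395, 370, 386, 394, 401, 405, 387, 300, 405, 403, 404, 388, 356]
t=2: [408, 407, 408, 408, 407, 408, 408, 408, 407, 405, 408, 408, 409, 408, 407]
t=3: [410, 410, 410, 410, 409, 409, 410, 410, 409, 409, 410, 410, 410, 410, 409]
t=4: [410, 410, 410, 410, 410, 410, 410, 410, 410, 410, 410, 410, 410, 410, 410]
t=5: [410, 410, 410, 410, 410, 410, 410, 410, 410, 410, 410, 410, 410, 410, 410]

Answer: x_6(4521) = 410
Key observation: The state at step 4, [410, 410, 410, 410, 410, 410, 410, 410, 410, 410, 410, 410, 410, 410, 410], reappears at step 5: the system is in a cycle of period 1 from step 4 on.  Therefore the state at step 4521 equals the state at step 4 + ((4521 - 4) mod 1) = 4, which is [410, 410, 410, 410, 410, 410, 410, 410, 410, 410, 410, 410, 410, 410, 410].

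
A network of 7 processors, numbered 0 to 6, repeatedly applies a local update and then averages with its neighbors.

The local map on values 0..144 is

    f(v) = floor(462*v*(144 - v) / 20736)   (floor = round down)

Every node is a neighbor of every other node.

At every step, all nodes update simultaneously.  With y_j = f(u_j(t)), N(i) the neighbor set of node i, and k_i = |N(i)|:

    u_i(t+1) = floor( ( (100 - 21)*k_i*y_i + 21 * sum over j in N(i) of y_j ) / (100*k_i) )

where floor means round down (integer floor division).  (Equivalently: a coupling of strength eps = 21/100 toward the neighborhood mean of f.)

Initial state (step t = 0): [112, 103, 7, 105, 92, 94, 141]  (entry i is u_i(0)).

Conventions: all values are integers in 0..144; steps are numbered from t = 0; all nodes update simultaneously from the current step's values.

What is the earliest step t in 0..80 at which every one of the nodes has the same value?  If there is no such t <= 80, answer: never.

Simulating step by step:
t=0: [112, 103, 7, 105, 92, 94, 141]  (not all equal)
t=1: [77, 88, 33, 86, 97, 96, 24]  (not all equal)
t=2: [109, 106, 85, 107, 100, 100, 72]  (not all equal)
t=3: [87, 91, 107, 90, 97, 97, 110]  (not all equal)
t=4: [107, 105, 90, 105, 100, 100, 87]  (not all equal)
t=5: [90, 92, 105, 92, 97, 97, 106]  (not all equal)
t=6: [106, 104, 93, 104, 100, 100, 91]  (not all equal)
t=7: [91, 93, 103, 93, 97, 97, 104]  (not all equal)
t=8: [105, 103, 95, 103, 100, 100, 94]  (not all equal)
t=9: [92, 94, 101, 94, 97, 97, 102]  (not all equal)
t=10: [104, 103, 97, 103, 101, 101, 96]  (not all equal)
t=11: [93, 94, 99, 94, 96, 96, 100]  (not all equal)
t=12: [104, 103, 99, 103, 102, 102, 98]  (not all equal)
t=13: [92, 94, 98, 94, 95, 95, 98]  (not all equal)
t=14: [105, 103, 100, 103, 102, 102, 100]  (not all equal)
t=15: [91, 94, 97, 94, 95, 95, 97]  (not all equal)
t=16: [106, 103, 101, 103, 103, 103, 101]  (not all equal)
t=17: [90, 93, 95, 93, 93, 93, 95]  (not all equal)
t=18: [107, 104, 103, 104, 104, 104, 103]  (not all equal)
t=19: [88, 92, 93, 92, 92, 92, 93]  (not all equal)
t=20: [108, 106, 105, 106, 106, 106, 105]  (not all equal)
t=21: [86, 89, 90, 89, 89, 89, 90]  (not all equal)
t=22: [110, 109, 108, 109, 109, 109, 108]  (not all equal)
t=23: [83, 84, 85, 84, 84, 84, 85]  (not all equal)
t=24: [111, 111, 111, 111, 111, 111, 111]  (all equal)

Answer: 24
Key observation: Synchronization is absorbing here: once all nodes are equal they stay equal, and step 24 is the first all-equal step.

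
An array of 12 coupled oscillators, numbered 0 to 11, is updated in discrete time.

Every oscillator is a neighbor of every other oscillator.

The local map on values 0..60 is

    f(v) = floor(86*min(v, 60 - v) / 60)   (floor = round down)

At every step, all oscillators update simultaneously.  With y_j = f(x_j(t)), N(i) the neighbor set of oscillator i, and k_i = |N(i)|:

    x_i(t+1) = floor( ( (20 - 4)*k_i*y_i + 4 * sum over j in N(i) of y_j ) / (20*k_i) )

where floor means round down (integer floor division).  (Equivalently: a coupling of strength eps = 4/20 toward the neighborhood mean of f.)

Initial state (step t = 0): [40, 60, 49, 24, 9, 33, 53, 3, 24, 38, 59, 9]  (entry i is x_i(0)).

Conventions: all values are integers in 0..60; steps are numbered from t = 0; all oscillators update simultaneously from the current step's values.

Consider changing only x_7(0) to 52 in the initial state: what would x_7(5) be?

Answer: x_7(5) = 34
Key observation: This trace re-runs the system from the modified initial state.

Derivation:
t=0: [40, 60, 49, 24, 9, 33, 53, 52, 24, 38, 59, 9]
t=1: [26, 4, 15, 30, 13, 33, 11, 12, 30, 28, 4, 13]
t=2: [34, 9, 21, 39, 19, 35, 17, 18, 39, 36, 9, 19]
t=3: [34, 15, 29, 29, 26, 33, 24, 25, 29, 32, 15, 26]
t=4: [36, 24, 39, 39, 36, 37, 34, 35, 39, 38, 24, 36]
t=5: [33, 33, 30, 30, 33, 32, 36, 34, 30, 31, 33, 33]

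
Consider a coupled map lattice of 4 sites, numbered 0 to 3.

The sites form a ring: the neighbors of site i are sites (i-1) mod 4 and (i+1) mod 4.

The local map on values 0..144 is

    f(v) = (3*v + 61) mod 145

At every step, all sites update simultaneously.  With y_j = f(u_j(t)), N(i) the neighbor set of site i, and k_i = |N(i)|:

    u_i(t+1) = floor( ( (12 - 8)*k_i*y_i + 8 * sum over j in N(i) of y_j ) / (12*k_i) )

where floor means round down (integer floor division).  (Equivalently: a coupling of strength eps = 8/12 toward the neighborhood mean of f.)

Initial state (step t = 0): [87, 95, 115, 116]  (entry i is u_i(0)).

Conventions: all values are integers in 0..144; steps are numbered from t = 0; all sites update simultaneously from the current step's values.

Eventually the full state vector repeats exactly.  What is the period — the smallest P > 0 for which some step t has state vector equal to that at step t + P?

Simulating step by step:
t=0: [87, 95, 115, 116]
t=1: [69, 68, 97, 89]
t=2: [93, 101, 73, 74]
t=3: [87, 86, 115, 107]
t=4: [51, 59, 79, 80]
t=5: [57, 56, 37, 29]
t=6: [58, 66, 38, 39]
t=7: [79, 78, 59, 51]
t=8: [27, 35, 55, 56]
t=9: [82, 81, 62, 102]
t=10: [36, 44, 64, 65]
t=11: [61, 60, 89, 81]
t=12: [69, 77, 49, 50]
t=13: [63, 62, 43, 84]
t=14: [76, 84, 56, 57]
t=15: [84, 83, 64, 105]
t=16: [43, 50, 71, 72]
t=17: [81, 80, 109, 102]
t=18: [34, 41, 62, 63]
t=19: [54, 53, 82, 75]
t=20: [98, 56, 77, 78]
t=21: [51, 50, 30, 24]
t=22: [89, 47, 68, 69]
t=23: [72, 71, 100, 93]
t=24: [103, 110, 83, 84]
t=25: [68, 67, 48, 41]
t=26: [92, 99, 72, 73]
t=27: [83, 82, 111, 104]
t=28: [40, 47, 68, 69]
t=29: [72, 71, 100, 93]

Answer: 6
Key observation: The state at step 23, [72, 71, 100, 93], reappears at step 29 — and no state repeats earlier — so the cycle the system enters has period 6.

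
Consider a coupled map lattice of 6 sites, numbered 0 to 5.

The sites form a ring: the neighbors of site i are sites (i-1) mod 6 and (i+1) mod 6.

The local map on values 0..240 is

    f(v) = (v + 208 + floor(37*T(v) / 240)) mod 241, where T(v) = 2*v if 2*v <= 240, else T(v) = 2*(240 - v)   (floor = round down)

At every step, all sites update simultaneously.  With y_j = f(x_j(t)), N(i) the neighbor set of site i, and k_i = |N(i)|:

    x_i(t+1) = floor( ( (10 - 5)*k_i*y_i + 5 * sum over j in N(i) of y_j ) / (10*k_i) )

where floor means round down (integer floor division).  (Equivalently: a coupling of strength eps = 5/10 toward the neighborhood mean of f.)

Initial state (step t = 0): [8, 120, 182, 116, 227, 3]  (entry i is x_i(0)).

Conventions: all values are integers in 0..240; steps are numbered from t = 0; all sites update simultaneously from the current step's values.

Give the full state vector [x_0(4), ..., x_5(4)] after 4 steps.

Answer: [147, 142, 139, 141, 146, 148]

Derivation:
t=0: [8, 120, 182, 116, 227, 3]
t=1: [192, 158, 143, 150, 181, 209]
t=2: [170, 153, 143, 148, 165, 177]
t=3: [156, 147, 141, 145, 154, 159]
t=4: [147, 142, 139, 141, 146, 148]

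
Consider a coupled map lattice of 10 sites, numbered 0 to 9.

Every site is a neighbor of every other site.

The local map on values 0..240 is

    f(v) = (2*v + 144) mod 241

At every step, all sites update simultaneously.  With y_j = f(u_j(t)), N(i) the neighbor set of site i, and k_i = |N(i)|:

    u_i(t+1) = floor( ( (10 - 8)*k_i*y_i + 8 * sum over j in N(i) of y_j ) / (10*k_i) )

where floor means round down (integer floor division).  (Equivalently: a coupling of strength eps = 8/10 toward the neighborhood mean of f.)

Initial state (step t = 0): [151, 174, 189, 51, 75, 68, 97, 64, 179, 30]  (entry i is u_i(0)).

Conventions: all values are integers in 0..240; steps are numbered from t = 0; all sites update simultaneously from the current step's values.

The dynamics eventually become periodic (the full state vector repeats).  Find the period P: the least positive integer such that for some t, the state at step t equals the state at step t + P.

Simulating step by step:
t=0: [151, 174, 189, 51, 75, 68, 97, 64, 179, 30]
t=1: [85, 63, 67, 63, 68, 66, 73, 66, 64, 85]
t=2: [46, 41, 42, 41, 42, 42, 43, 42, 41, 46]
t=3: [229, 228, 229, 228, 229, 229, 229, 229, 228, 229]
t=4: [119, 119, 119, 119, 119, 119, 119, 119, 119, 119]
t=5: [141, 141, 141, 141, 141, 141, 141, 141, 141, 141]
t=6: [185, 185, 185, 185, 185, 185, 185, 185, 185, 185]
t=7: [32, 32, 32, 32, 32, 32, 32, 32, 32, 32]
t=8: [208, 208, 208, 208, 208, 208, 208, 208, 208, 208]
t=9: [78, 78, 78, 78, 78, 78, 78, 78, 78, 78]
t=10: [59, 59, 59, 59, 59, 59, 59, 59, 59, 59]
t=11: [21, 21, 21, 21, 21, 21, 21, 21, 21, 21]
t=12: [186, 186, 186, 186, 186, 186, 186, 186, 186, 186]
t=13: [34, 34, 34, 34, 34, 34, 34, 34, 34, 34]
t=14: [212, 212, 212, 212, 212, 212, 212, 212, 212, 212]
t=15: [86, 86, 86, 86, 86, 86, 86, 86, 86, 86]
t=16: [75, 75, 75, 75, 75, 75, 75, 75, 75, 75]
t=17: [53, 53, 53, 53, 53, 53, 53, 53, 53, 53]
t=18: [9, 9, 9, 9, 9, 9, 9, 9, 9, 9]
t=19: [162, 162, 162, 162, 162, 162, 162, 162, 162, 162]
t=20: [227, 227, 227, 227, 227, 227, 227, 227, 227, 227]
t=21: [116, 116, 116, 116, 116, 116, 116, 116, 116, 116]
t=22: [135, 135, 135, 135, 135, 135, 135, 135, 135, 135]
t=23: [173, 173, 173, 173, 173, 173, 173, 173, 173, 173]
t=24: [8, 8, 8, 8, 8, 8, 8, 8, 8, 8]
t=25: [160, 160, 160, 160, 160, 160, 160, 160, 160, 160]
t=26: [223, 223, 223, 223, 223, 223, 223, 223, 223, 223]
t=27: [108, 108, 108, 108, 108, 108, 108, 108, 108, 108]
t=28: [119, 119, 119, 119, 119, 119, 119, 119, 119, 119]

Answer: 24
Key observation: The state at step 4, [119, 119, 119, 119, 119, 119, 119, 119, 119, 119], reappears at step 28 — and no state repeats earlier — so the cycle the system enters has period 24.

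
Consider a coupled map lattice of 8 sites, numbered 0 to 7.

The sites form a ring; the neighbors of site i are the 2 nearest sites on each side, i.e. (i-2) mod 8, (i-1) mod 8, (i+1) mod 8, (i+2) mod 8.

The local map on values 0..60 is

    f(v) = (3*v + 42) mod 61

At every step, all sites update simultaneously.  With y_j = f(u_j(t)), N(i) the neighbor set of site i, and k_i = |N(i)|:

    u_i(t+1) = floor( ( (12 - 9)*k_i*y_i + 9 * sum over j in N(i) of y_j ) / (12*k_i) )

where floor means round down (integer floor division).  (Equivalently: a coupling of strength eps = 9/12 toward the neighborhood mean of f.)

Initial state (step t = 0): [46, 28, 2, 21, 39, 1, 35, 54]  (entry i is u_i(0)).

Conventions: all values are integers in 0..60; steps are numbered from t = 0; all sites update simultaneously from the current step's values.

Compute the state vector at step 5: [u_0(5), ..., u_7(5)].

Simulating step by step:
t=0: [46, 28, 2, 21, 39, 1, 35, 54]
t=1: [32, 33, 38, 36, 39, 35, 36, 30]
t=2: [21, 21, 27, 28, 30, 25, 23, 19]
t=3: [35, 27, 19, 21, 23, 33, 40, 45]
t=4: [31, 30, 32, 31, 38, 40, 37, 29]
t=5: [15, 11, 17, 22, 27, 25, 25, 19]

Answer: [15, 11, 17, 22, 27, 25, 25, 19]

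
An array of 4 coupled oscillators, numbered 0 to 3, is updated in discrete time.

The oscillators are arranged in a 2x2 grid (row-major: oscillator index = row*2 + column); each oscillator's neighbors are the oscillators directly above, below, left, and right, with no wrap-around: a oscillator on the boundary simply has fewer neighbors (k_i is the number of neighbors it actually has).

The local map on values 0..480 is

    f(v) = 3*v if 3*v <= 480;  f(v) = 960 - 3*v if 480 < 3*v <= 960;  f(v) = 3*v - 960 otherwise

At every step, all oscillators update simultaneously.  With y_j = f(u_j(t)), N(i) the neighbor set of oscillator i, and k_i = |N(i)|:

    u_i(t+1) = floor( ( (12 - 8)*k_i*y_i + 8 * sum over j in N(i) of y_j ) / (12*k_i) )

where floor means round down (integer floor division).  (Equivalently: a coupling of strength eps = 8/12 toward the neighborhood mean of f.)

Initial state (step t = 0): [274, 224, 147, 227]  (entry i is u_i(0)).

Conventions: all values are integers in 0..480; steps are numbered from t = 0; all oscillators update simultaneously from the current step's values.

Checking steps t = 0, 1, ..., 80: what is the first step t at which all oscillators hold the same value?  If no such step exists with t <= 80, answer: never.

Simulating step by step:
t=0: [274, 224, 147, 227]  (not all equal)
t=1: [289, 235, 286, 336]  (not all equal)
t=2: [150, 132, 81, 135]  (not all equal)
t=3: [363, 417, 366, 348]  (not all equal)
t=4: [186, 168, 117, 171]  (not all equal)
t=5: [403, 435, 400, 418]  (not all equal)
t=6: [278, 296, 261, 293]  (not all equal)
t=7: [125, 93, 128, 110]  (not all equal)
t=8: [346, 328, 363, 331]  (not all equal)
t=9: [77, 45, 80, 62]  (not all equal)
t=10: [202, 184, 219, 187]  (not all equal)
t=11: [355, 387, 352, 370]  (not all equal)
t=12: [134, 152, 117, 149]  (not all equal)
t=13: [403, 435, 400, 418]  (not all equal)

Answer: never
Key observation: The state at step 5 reappears at step 13 — the system is in a cycle of period 8 from step 5 on.  No step 0..13 is synchronized, and the cycle repeats forever, so no step up to 80 (or ever) has all oscillators equal.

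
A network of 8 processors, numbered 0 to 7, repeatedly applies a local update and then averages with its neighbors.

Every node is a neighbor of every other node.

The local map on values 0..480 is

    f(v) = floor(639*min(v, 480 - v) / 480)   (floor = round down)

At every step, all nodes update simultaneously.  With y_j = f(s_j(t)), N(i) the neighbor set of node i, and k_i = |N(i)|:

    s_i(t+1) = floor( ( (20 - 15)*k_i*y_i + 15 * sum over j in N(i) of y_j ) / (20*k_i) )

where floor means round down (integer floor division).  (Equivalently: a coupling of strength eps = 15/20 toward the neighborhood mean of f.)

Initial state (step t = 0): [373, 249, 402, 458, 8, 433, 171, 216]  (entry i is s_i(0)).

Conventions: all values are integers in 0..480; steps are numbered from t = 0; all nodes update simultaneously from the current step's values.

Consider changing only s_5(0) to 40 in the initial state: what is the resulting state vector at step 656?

Simulating step by step:
t=0: [373, 249, 402, 458, 8, 40, 171, 216]
t=1: [144, 167, 138, 128, 125, 131, 156, 165]
t=2: [191, 195, 190, 188, 187, 189, 193, 195]
t=3: [253, 254, 253, 253, 252, 253, 253, 254]
t=4: [301, 301, 301, 301, 301, 301, 301, 301]
t=5: [238, 238, 238, 238, 238, 238, 238, 238]
t=6: [316, 316, 316, 316, 316, 316, 316, 316]
t=7: [218, 218, 218, 218, 218, 218, 218, 218]
t=8: [290, 290, 290, 290, 290, 290, 290, 290]
t=9: [252, 252, 252, 252, 252, 252, 252, 252]
t=10: [303, 303, 303, 303, 303, 303, 303, 303]
t=11: [235, 235, 235, 235, 235, 235, 235, 235]
t=12: [312, 312, 312, 312, 312, 312, 312, 312]
t=13: [223, 223, 223, 223, 223, 223, 223, 223]
t=14: [296, 296, 296, 296, 296, 296, 296, 296]
t=15: [244, 244, 244, 244, 244, 244, 244, 244]
t=16: [314, 314, 314, 314, 314, 314, 314, 314]
t=17: [220, 220, 220, 220, 220, 220, 220, 220]
t=18: [292, 292, 292, 292, 292, 292, 292, 292]
t=19: [250, 250, 250, 250, 250, 250, 250, 250]
t=20: [306, 306, 306, 306, 306, 306, 306, 306]
t=21: [231, 231, 231, 231, 231, 231, 231, 231]
t=22: [307, 307, 307, 307, 307, 307, 307, 307]
t=23: [230, 230, 230, 230, 230, 230, 230, 230]
t=24: [306, 306, 306, 306, 306, 306, 306, 306]

Answer: [306, 306, 306, 306, 306, 306, 306, 306]
Key observation: The state at step 20, [306, 306, 306, 306, 306, 306, 306, 306], reappears at step 24: the system is in a cycle of period 4 from step 20 on.  Therefore the state at step 656 equals the state at step 20 + ((656 - 20) mod 4) = 20, which is [306, 306, 306, 306, 306, 306, 306, 306].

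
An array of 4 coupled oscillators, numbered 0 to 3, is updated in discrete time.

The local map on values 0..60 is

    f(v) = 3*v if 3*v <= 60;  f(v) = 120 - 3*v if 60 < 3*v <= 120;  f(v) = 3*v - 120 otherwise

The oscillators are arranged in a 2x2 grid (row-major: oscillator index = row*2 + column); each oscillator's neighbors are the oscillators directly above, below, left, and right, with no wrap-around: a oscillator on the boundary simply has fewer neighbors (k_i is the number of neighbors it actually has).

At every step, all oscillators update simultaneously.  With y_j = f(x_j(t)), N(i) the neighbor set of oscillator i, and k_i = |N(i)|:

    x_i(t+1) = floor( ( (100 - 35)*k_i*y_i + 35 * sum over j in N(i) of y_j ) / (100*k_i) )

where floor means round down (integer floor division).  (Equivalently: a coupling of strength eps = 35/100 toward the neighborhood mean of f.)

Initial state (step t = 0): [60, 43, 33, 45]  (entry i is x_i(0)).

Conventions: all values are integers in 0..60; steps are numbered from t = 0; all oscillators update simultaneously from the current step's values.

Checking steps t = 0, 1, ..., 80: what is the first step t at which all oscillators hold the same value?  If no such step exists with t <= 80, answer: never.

Simulating step by step:
t=0: [60, 43, 33, 45]  (not all equal)
t=1: [44, 18, 26, 15]  (not all equal)
t=2: [24, 45, 37, 46]  (not all equal)
t=3: [35, 21, 17, 15]  (not all equal)
t=4: [28, 47, 43, 48]  (not all equal)
t=5: [28, 24, 16, 20]  (not all equal)
t=6: [40, 48, 48, 55]  (not all equal)
t=7: [8, 23, 23, 37]  (not all equal)
t=8: [33, 38, 38, 23]  (not all equal)
t=9: [15, 16, 16, 35]  (not all equal)
t=10: [46, 41, 41, 26]  (not all equal)
t=11: [12, 12, 12, 28]  (not all equal)
t=12: [36, 36, 36, 36]  (all equal)

Answer: 12
Key observation: Synchronization is absorbing here: once all oscillators are equal they stay equal, and step 12 is the first all-equal step.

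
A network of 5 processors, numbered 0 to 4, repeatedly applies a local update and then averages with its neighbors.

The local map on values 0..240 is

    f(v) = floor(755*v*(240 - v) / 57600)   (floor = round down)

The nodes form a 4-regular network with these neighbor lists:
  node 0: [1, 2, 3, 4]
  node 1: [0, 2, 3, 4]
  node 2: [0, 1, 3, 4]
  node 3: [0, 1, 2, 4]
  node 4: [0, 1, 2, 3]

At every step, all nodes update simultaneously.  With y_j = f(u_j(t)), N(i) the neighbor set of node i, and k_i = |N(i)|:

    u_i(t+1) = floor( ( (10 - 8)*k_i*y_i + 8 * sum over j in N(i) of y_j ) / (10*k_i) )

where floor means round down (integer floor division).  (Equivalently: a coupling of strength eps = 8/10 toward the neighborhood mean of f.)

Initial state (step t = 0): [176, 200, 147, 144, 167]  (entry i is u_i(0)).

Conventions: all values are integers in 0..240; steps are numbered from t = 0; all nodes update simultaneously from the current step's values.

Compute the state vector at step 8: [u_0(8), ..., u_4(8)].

Answer: [181, 181, 181, 181, 181]

Derivation:
t=0: [176, 200, 147, 144, 167]
t=1: [154, 154, 154, 154, 154]
t=2: [173, 173, 173, 173, 173]
t=3: [151, 151, 151, 151, 151]
t=4: [176, 176, 176, 176, 176]
t=5: [147, 147, 147, 147, 147]
t=6: [179, 179, 179, 179, 179]
t=7: [143, 143, 143, 143, 143]
t=8: [181, 181, 181, 181, 181]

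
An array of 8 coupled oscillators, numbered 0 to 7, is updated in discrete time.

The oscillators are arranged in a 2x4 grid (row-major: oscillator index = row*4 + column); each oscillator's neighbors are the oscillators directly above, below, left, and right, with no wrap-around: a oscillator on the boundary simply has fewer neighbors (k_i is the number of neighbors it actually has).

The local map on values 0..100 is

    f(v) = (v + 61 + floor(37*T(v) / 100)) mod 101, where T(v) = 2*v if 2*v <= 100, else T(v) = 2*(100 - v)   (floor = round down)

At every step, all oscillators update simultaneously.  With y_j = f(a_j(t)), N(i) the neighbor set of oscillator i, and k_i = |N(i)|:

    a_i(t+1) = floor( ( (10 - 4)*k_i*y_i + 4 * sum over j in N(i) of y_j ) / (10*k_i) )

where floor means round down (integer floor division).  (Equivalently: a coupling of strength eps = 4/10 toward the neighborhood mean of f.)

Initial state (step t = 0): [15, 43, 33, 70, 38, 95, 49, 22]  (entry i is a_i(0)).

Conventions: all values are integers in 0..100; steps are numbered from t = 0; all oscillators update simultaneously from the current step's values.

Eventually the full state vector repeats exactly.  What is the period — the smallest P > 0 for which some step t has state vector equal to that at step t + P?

Answer: 18
Key observation: The state at step 23, [8, 19, 43, 47, 8, 19, 43, 47], reappears at step 41 — and no state repeats earlier — so the cycle the system enters has period 18.

Derivation:
t=0: [15, 43, 33, 70, 38, 95, 49, 22]
t=1: [64, 42, 27, 54, 44, 48, 50, 78]
t=2: [43, 33, 20, 40, 40, 41, 41, 51]
t=3: [29, 31, 67, 45, 30, 28, 41, 40]
t=4: [11, 17, 41, 38, 10, 12, 30, 31]
t=5: [81, 79, 35, 24, 79, 72, 23, 15]
t=6: [54, 49, 19, 22, 53, 45, 21, 52]
t=7: [47, 51, 88, 87, 45, 48, 82, 67]
t=8: [41, 46, 54, 55, 39, 44, 53, 52]
t=9: [32, 39, 46, 47, 29, 36, 45, 47]
t=10: [16, 26, 38, 40, 13, 23, 36, 40]
t=11: [70, 18, 23, 28, 67, 14, 20, 27]
t=12: [59, 73, 26, 6, 58, 82, 69, 24]
t=13: [49, 45, 26, 43, 50, 53, 38, 25]
t=14: [44, 35, 16, 22, 46, 43, 22, 13]
t=15: [33, 33, 81, 93, 38, 41, 86, 89]
t=16: [18, 23, 50, 57, 25, 31, 52, 57]
t=17: [55, 20, 40, 47, 22, 14, 42, 47]
t=18: [67, 78, 39, 38, 86, 81, 40, 39]
t=19: [52, 50, 30, 26, 54, 51, 31, 27]
t=20: [47, 42, 15, 6, 47, 42, 16, 7]
t=21: [39, 41, 77, 74, 39, 41, 78, 75]
t=22: [27, 33, 50, 53, 27, 33, 50, 53]
t=23: [8, 19, 43, 47, 8, 19, 43, 47]
t=24: [78, 83, 42, 39, 78, 83, 42, 39]
t=25: [54, 51, 35, 28, 54, 51, 35, 28]
t=26: [47, 43, 22, 10, 47, 43, 22, 10]
t=27: [39, 43, 87, 82, 39, 43, 87, 82]
t=28: [28, 36, 52, 55, 28, 36, 52, 55]
t=29: [10, 23, 43, 47, 10, 23, 43, 47]
t=30: [62, 14, 30, 39, 62, 14, 30, 39]
t=31: [57, 70, 23, 24, 57, 70, 23, 24]
t=32: [48, 44, 7, 0, 48, 44, 7, 0]
t=33: [41, 41, 66, 63, 41, 41, 66, 63]
t=34: [31, 33, 48, 50, 31, 33, 48, 50]
t=35: [13, 19, 40, 46, 13, 19, 40, 46]
t=36: [85, 83, 39, 37, 85, 83, 39, 37]
t=37: [55, 51, 30, 24, 55, 51, 30, 24]
t=38: [47, 42, 15, 3, 47, 42, 15, 3]
t=39: [39, 41, 77, 70, 39, 41, 77, 70]
t=40: [27, 33, 50, 52, 27, 33, 50, 52]
t=41: [8, 19, 43, 47, 8, 19, 43, 47]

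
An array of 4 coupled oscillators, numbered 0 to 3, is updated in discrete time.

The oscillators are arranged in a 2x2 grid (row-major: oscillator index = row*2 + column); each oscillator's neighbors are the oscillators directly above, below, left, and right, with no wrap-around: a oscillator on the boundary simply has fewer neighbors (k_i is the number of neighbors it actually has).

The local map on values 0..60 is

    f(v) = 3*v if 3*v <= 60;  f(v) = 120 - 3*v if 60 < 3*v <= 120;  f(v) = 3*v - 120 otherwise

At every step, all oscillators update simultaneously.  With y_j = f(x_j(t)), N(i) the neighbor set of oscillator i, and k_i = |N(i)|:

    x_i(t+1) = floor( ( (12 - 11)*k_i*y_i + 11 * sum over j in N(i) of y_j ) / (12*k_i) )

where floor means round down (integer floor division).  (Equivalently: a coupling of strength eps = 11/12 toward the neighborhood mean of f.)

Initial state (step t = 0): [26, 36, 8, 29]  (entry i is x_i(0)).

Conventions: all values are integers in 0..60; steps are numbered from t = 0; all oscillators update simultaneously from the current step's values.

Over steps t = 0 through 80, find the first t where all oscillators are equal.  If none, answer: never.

Simulating step by step:
t=0: [26, 36, 8, 29]  (not all equal)
t=1: [20, 35, 36, 19]  (not all equal)
t=2: [17, 54, 54, 17]  (not all equal)
t=3: [42, 50, 50, 42]  (not all equal)
t=4: [28, 8, 8, 28]  (not all equal)
t=5: [25, 35, 35, 25]  (not all equal)
t=6: [17, 42, 42, 17]  (not all equal)
t=7: [9, 47, 47, 9]  (not all equal)
t=8: [21, 26, 26, 21]  (not all equal)
t=9: [43, 55, 55, 43]  (not all equal)
t=10: [42, 12, 12, 42]  (not all equal)
t=11: [33, 8, 8, 33]  (not all equal)
t=12: [23, 21, 21, 23]  (not all equal)
t=13: [56, 51, 51, 56]  (not all equal)
t=14: [34, 46, 46, 34]  (not all equal)
t=15: [18, 18, 18, 18]  (all equal)

Answer: 15
Key observation: Synchronization is absorbing here: once all oscillators are equal they stay equal, and step 15 is the first all-equal step.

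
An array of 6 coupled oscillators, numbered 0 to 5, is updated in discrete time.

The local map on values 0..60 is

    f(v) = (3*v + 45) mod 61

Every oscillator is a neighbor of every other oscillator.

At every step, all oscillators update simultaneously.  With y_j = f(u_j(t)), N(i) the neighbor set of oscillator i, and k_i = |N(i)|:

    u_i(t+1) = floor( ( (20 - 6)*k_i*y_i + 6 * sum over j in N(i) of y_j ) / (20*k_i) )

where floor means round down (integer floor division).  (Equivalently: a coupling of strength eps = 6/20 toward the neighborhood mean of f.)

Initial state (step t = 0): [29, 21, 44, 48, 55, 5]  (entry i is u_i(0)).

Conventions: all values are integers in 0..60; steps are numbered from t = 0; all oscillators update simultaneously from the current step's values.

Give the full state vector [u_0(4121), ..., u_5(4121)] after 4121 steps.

Answer: [23, 23, 23, 23, 23, 23]
Key observation: The state at step 29, [30, 30, 30, 30, 30, 30], reappears at step 39: the system is in a cycle of period 10 from step 29 on.  Therefore the state at step 4121 equals the state at step 29 + ((4121 - 29) mod 10) = 31, which is [23, 23, 23, 23, 23, 23].

Derivation:
t=0: [29, 21, 44, 48, 55, 5]
t=1: [18, 42, 47, 16, 29, 50]
t=2: [32, 40, 10, 29, 15, 16]
t=3: [20, 36, 17, 15, 27, 29]
t=4: [37, 29, 31, 27, 11, 15]
t=5: [28, 13, 16, 9, 17, 25]
t=6: [14, 24, 30, 17, 32, 47]
t=7: [25, 44, 17, 31, 21, 11]
t=8: [51, 48, 36, 23, 43, 24]
t=9: [22, 16, 32, 46, 46, 48]
t=10: [38, 26, 18, 6, 6, 10]
t=11: [29, 6, 29, 6, 6, 14]
t=12: [9, 4, 9, 4, 4, 19]
t=13: [21, 50, 21, 50, 50, 40]
t=14: [40, 18, 40, 18, 18, 37]
t=15: [41, 38, 41, 38, 38, 35]
t=16: [43, 37, 43, 37, 37, 31]
t=17: [46, 35, 46, 35, 35, 23]
t=18: [8, 26, 8, 26, 26, 42]
t=19: [9, 4, 9, 4, 4, 35]
t=20: [20, 49, 20, 49, 49, 31]
t=21: [36, 13, 36, 13, 13, 18]
t=22: [29, 24, 29, 24, 24, 34]
t=23: [19, 48, 19, 48, 48, 28]
t=24: [32, 10, 32, 10, 10, 10]
t=25: [17, 14, 17, 14, 14, 14]
t=26: [32, 27, 32, 27, 27, 27]
t=27: [15, 5, 15, 5, 5, 5]
t=28: [36, 56, 36, 56, 56, 56]
t=29: [30, 30, 30, 30, 30, 30]
t=30: [13, 13, 13, 13, 13, 13]
t=31: [23, 23, 23, 23, 23, 23]
t=32: [53, 53, 53, 53, 53, 53]
t=33: [21, 21, 21, 21, 21, 21]
t=34: [47, 47, 47, 47, 47, 47]
t=35: [3, 3, 3, 3, 3, 3]
t=36: [54, 54, 54, 54, 54, 54]
t=37: [24, 24, 24, 24, 24, 24]
t=38: [56, 56, 56, 56, 56, 56]
t=39: [30, 30, 30, 30, 30, 30]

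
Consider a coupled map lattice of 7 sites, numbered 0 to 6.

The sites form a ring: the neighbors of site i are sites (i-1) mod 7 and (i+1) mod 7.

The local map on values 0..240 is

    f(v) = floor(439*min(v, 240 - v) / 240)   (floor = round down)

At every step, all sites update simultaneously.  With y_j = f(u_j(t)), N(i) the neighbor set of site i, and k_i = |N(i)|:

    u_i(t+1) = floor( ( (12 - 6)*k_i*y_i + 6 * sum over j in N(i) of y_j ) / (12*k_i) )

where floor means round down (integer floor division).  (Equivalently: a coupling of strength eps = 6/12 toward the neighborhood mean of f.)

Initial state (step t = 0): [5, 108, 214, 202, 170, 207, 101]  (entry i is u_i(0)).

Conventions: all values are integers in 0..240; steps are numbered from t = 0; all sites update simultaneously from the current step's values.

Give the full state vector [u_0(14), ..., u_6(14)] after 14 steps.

Simulating step by step:
t=0: [5, 108, 214, 202, 170, 207, 101]
t=1: [99, 112, 90, 78, 96, 108, 109]
t=2: [191, 188, 168, 155, 172, 192, 194]
t=3: [89, 102, 128, 141, 122, 95, 86]
t=4: [166, 184, 193, 195, 196, 179, 162]
t=5: [128, 106, 88, 82, 88, 111, 132]
t=6: [199, 187, 165, 154, 168, 190, 200]
t=7: [79, 100, 131, 145, 127, 96, 77]
t=8: [152, 176, 188, 187, 190, 174, 149]
t=9: [150, 122, 100, 94, 99, 124, 153]
t=10: [175, 194, 187, 176, 186, 191, 173]
t=11: [110, 95, 98, 107, 100, 99, 112]
t=12: [194, 181, 181, 187, 185, 187, 197]
t=13: [88, 101, 104, 99, 98, 92, 84]
t=14: [164, 179, 186, 182, 176, 167, 158]

Answer: [164, 179, 186, 182, 176, 167, 158]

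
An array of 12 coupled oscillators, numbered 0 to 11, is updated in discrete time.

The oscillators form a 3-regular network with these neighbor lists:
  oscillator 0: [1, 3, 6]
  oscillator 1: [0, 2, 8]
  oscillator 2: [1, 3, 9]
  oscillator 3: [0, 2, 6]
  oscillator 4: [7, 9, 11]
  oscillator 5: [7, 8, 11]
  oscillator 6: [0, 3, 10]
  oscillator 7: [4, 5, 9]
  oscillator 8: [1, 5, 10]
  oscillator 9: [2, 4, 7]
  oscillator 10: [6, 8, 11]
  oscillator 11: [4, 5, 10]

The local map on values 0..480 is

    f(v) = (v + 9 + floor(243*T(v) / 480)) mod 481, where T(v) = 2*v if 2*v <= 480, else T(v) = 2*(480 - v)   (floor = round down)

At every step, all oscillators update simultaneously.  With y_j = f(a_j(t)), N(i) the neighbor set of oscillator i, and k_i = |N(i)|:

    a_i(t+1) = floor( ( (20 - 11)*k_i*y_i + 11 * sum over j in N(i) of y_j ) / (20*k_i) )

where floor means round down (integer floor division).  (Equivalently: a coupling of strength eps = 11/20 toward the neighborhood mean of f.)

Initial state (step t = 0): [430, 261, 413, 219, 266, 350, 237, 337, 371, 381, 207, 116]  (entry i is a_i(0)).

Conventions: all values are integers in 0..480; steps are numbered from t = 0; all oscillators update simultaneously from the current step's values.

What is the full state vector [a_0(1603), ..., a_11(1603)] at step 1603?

Simulating step by step:
t=0: [430, 261, 413, 219, 266, 350, 237, 337, 371, 381, 207, 116]
t=1: [88, 9, 89, 205, 52, 51, 163, 9, 85, 9, 238, 190]
t=2: [227, 113, 171, 319, 132, 159, 264, 58, 107, 72, 169, 218]
t=3: [256, 297, 232, 156, 256, 293, 155, 194, 268, 206, 281, 375]
t=4: [124, 95, 352, 292, 156, 81, 206, 260, 10, 352, 66, 9]
t=5: [232, 144, 44, 131, 153, 89, 265, 96, 107, 66, 151, 128]
t=6: [320, 280, 174, 229, 253, 211, 198, 209, 247, 176, 232, 269]
t=7: [166, 73, 315, 353, 151, 277, 358, 340, 172, 309, 292, 172]
t=8: [186, 199, 36, 70, 208, 136, 70, 64, 191, 65, 136, 220]
t=9: [301, 341, 164, 179, 325, 306, 216, 217, 355, 180, 308, 384]
t=10: [155, 69, 289, 311, 155, 89, 270, 271, 9, 312, 89, 9]
t=11: [174, 131, 35, 66, 152, 96, 99, 99, 108, 66, 96, 139]
t=12: [275, 244, 137, 181, 258, 223, 222, 214, 225, 173, 223, 261]
t=13: [158, 142, 263, 305, 152, 372, 358, 348, 376, 295, 375, 173]
t=14: [204, 195, 62, 67, 210, 72, 67, 65, 61, 65, 72, 221]
t=15: [314, 305, 185, 191, 327, 201, 195, 195, 188, 191, 202, 338]
t=16: [151, 147, 317, 322, 151, 331, 330, 329, 327, 321, 332, 157]
t=17: [199, 197, 63, 64, 203, 66, 64, 64, 63, 64, 66, 206]
t=18: [308, 306, 185, 186, 315, 190, 187, 189, 186, 187, 190, 318]
t=19: [147, 146, 314, 314, 148, 319, 316, 319, 317, 316, 318, 149]
t=20: [195, 195, 63, 63, 197, 64, 63, 64, 63, 64, 64, 198]
t=21: [303, 303, 184, 183, 307, 186, 184, 186, 184, 185, 185, 307]
t=22: [144, 145, 311, 310, 146, 313, 311, 314, 312, 312, 312, 146]
t=23: [192, 193, 63, 62, 194, 63, 62, 63, 63, 63, 63, 194]
t=24: [299, 300, 182, 181, 302, 183, 181, 183, 183, 183, 183, 302]
t=25: [143, 144, 308, 306, 144, 309, 307, 309, 309, 309, 308, 144]
t=26: [191, 192, 62, 62, 192, 62, 62, 62, 62, 62, 62, 192]
t=27: [298, 298, 181, 180, 298, 181, 180, 181, 181, 181, 181, 298]
t=28: [142, 143, 306, 305, 143, 306, 305, 306, 306, 306, 306, 143]
t=29: [190, 190, 62, 62, 191, 62, 62, 62, 62, 62, 62, 191]
t=30: [296, 296, 180, 180, 297, 180, 180, 180, 180, 180, 180, 297]
t=31: [142, 142, 304, 304, 142, 304, 304, 304, 304, 304, 304, 142]
t=32: [189, 189, 62, 62, 189, 62, 62, 62, 62, 62, 62, 189]
t=33: [295, 295, 179, 179, 295, 179, 179, 179, 179, 179, 179, 295]
t=34: [141, 141, 303, 303, 141, 303, 303, 303, 303, 303, 303, 141]
t=35: [188, 188, 61, 61, 188, 61, 61, 61, 61, 61, 61, 188]
t=36: [293, 293, 177, 177, 293, 177, 177, 177, 177, 177, 177, 293]
t=37: [140, 140, 299, 299, 140, 299, 299, 299, 299, 299, 299, 140]
t=38: [187, 187, 61, 61, 187, 61, 61, 61, 61, 61, 61, 187]
t=39: [291, 291, 177, 177, 291, 177, 177, 177, 177, 177, 177, 291]
t=40: [140, 140, 299, 299, 140, 299, 299, 299, 299, 299, 299, 140]

Answer: [140, 140, 299, 299, 140, 299, 299, 299, 299, 299, 299, 140]
Key observation: The state at step 37, [140, 140, 299, 299, 140, 299, 299, 299, 299, 299, 299, 140], reappears at step 40: the system is in a cycle of period 3 from step 37 on.  Therefore the state at step 1603 equals the state at step 37 + ((1603 - 37) mod 3) = 37, which is [140, 140, 299, 299, 140, 299, 299, 299, 299, 299, 299, 140].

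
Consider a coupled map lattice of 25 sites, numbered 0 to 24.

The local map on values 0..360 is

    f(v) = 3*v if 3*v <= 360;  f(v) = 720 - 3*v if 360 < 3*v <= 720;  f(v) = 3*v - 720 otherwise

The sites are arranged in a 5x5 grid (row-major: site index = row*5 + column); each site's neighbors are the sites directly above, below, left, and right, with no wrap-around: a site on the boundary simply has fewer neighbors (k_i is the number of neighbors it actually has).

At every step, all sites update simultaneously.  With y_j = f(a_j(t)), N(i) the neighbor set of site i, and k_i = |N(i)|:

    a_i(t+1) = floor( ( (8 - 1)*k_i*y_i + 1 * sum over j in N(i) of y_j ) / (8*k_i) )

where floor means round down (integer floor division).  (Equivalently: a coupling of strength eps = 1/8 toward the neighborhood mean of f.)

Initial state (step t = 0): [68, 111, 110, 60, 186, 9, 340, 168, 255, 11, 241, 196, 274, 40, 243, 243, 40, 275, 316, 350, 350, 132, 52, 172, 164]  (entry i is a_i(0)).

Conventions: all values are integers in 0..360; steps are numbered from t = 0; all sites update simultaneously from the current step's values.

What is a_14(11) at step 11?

Simulating step by step:
t=0: [68, 111, 110, 60, 186, 9, 340, 168, 255, 11, 241, 196, 274, 40, 243, 243, 40, 275, 316, 350, 350, 132, 52, 172, 164]
t=1: [201, 326, 319, 179, 155, 44, 284, 213, 56, 37, 9, 131, 107, 117, 28, 26, 122, 110, 223, 308, 309, 308, 162, 204, 232]
t=2: [126, 246, 229, 187, 241, 127, 140, 97, 169, 118, 46, 312, 314, 326, 101, 92, 339, 318, 75, 185, 198, 211, 231, 107, 40]
t=3: [321, 43, 48, 149, 34, 329, 289, 278, 219, 331, 155, 218, 225, 255, 297, 264, 285, 228, 227, 171, 132, 94, 50, 296, 135]
t=4: [237, 135, 147, 251, 123, 260, 146, 112, 77, 252, 240, 75, 47, 49, 171, 92, 132, 43, 48, 203, 305, 272, 151, 168, 299]
t=5: [31, 299, 272, 64, 311, 64, 276, 323, 219, 64, 23, 220, 149, 151, 193, 263, 306, 140, 144, 119, 193, 116, 252, 213, 175]
t=6: [104, 167, 109, 183, 210, 179, 115, 234, 83, 185, 73, 72, 266, 257, 157, 77, 197, 287, 283, 338, 149, 320, 61, 92, 198]
t=7: [298, 232, 303, 177, 99, 196, 321, 46, 230, 168, 217, 213, 81, 66, 239, 228, 138, 139, 136, 278, 268, 234, 187, 259, 145]
t=8: [162, 46, 180, 186, 285, 135, 224, 142, 49, 202, 70, 97, 235, 191, 24, 50, 281, 297, 294, 124, 76, 38, 154, 81, 260]
t=9: [233, 140, 182, 161, 135, 296, 74, 269, 151, 114, 215, 267, 41, 141, 88, 154, 130, 167, 170, 316, 216, 125, 247, 232, 89]
t=10: [47, 279, 178, 238, 311, 160, 214, 100, 263, 334, 86, 94, 129, 286, 267, 245, 316, 213, 207, 230, 100, 319, 42, 41, 249]
t=11: [145, 119, 180, 24, 204, 229, 97, 283, 83, 261, 248, 274, 316, 138, 89, 45, 218, 95, 98, 34, 278, 234, 128, 118, 33]

Answer: a_14(11) = 89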